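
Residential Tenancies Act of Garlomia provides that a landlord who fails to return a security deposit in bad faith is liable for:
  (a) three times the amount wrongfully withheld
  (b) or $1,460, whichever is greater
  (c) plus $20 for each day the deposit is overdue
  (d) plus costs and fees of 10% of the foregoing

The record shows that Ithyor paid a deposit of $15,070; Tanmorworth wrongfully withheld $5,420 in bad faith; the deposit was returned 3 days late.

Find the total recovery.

Trebled: 3 × $5,420 = $16,260
Minimum $1,460: $16,260 meets the minimum, no increase.
Late-return penalty: 3 × $20 = $60
Damages plus late penalty: $16,260 + $60 = $16,320
Costs and fees: 10% of $16,320 = $1,632
Total recovery: $16,320 + $1,632 = $17,952

$17,952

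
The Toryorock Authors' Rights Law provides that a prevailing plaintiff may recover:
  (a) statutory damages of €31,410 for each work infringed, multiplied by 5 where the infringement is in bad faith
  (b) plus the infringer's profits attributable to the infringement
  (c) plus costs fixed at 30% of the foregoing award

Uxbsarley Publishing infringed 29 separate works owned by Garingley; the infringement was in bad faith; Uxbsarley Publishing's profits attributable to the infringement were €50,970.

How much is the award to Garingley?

Statutory damages: 29 × €31,410 = €910,890
Multiplied by 5: 5 × €910,890 = €4,554,450
Combined award: €4,554,450 + €50,970 = €4,605,420
Costs: 30% of €4,605,420 = €1,381,626
Award plus costs: €4,605,420 + €1,381,626 = €5,987,046

€5,987,046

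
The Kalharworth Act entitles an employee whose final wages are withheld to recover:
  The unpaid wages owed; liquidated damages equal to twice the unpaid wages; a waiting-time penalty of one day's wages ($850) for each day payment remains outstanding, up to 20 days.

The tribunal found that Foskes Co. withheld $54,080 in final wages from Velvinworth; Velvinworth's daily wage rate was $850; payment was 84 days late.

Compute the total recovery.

$179,240

Doubled: 2 × $54,080 = $108,160
Penalty days: min(84, 20) = 20
Waiting-time penalty: 20 × $850 = $17,000
Total award: $54,080 + $108,160 + $17,000 = $179,240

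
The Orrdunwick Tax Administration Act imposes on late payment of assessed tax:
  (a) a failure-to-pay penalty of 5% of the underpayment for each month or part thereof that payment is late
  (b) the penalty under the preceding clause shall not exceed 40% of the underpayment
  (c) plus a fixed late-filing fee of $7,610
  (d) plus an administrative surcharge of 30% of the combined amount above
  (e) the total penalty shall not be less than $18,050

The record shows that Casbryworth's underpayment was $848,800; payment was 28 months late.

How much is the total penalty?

$451,269

Accrued rate: 5% × 28 = 140%, capped at 40% → 40%
Failure-to-pay penalty: 40% of $848,800 = $339,520
Penalty before surcharge: $339,520 + $7,610 = $347,130
Administrative surcharge: 30% of $347,130 = $104,139
Total penalty: $347,130 + $104,139 = $451,269
Minimum $18,050: $451,269 meets the minimum, no increase.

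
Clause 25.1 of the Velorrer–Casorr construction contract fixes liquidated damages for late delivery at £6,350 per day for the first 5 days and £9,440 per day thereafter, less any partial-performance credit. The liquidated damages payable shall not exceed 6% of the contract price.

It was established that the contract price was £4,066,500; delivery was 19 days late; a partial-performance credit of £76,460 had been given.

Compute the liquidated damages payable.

First 5 days: 5 × £6,350 = £31,750
Remaining days: (19 − 5) × £9,440 = £132,160
Accrued per-day damages: £31,750 + £132,160 = £163,910
Less partial-performance credit: £163,910 − £76,460 = £87,450
Cap: 6% of £4,066,500 = £243,990
Cap at £243,990: £87,450 is within the cap, no reduction.

£87,450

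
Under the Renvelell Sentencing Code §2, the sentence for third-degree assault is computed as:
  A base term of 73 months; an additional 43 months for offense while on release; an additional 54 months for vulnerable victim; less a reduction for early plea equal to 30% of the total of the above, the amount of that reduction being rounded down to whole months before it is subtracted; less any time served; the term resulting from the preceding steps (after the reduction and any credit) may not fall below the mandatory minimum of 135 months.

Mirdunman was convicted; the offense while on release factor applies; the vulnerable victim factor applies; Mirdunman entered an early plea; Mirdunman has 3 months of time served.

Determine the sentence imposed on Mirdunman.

Offense while on release enhancement: +43 months
Vulnerable victim enhancement: +54 months
Adjusted term: 73 months + 43 months + 54 months = 170 months
Early plea reduction: 30% of 170 months = 51 months (rounded down)
After reduction: 170 − 51 = 119 months
Less time served: 119 months − 3 months = 116 months
Minimum 135 months: 116 months is below the minimum → 135 months

135 months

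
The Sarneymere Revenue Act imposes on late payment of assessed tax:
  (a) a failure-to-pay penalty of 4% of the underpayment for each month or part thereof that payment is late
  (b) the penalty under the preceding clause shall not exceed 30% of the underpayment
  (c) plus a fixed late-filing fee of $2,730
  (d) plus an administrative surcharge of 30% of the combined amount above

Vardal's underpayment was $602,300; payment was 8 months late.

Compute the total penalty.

Penalty: $238,446

Accrued rate: 4% × 8 = 32%, capped at 30% → 30%
Failure-to-pay penalty: 30% of $602,300 = $180,690
Penalty before surcharge: $180,690 + $2,730 = $183,420
Administrative surcharge: 30% of $183,420 = $55,026
Total penalty: $183,420 + $55,026 = $238,446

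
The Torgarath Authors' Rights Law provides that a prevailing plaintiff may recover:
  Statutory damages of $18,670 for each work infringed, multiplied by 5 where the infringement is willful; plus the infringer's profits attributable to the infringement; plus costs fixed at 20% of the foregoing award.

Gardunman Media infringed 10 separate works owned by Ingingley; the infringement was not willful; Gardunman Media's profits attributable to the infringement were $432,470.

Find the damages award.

Award: $743,004

Statutory damages: 10 × $18,670 = $186,700
Infringement not willful: no ×5 enhancement.
Combined award: $186,700 + $432,470 = $619,170
Costs: 20% of $619,170 = $123,834
Award plus costs: $619,170 + $123,834 = $743,004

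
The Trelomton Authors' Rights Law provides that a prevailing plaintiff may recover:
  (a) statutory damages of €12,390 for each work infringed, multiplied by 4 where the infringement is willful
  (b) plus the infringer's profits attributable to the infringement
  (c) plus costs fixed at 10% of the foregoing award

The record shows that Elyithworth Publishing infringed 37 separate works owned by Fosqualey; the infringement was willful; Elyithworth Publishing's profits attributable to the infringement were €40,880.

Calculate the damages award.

€2,062,060

Statutory damages: 37 × €12,390 = €458,430
Multiplied by 4: 4 × €458,430 = €1,833,720
Combined award: €1,833,720 + €40,880 = €1,874,600
Costs: 10% of €1,874,600 = €187,460
Award plus costs: €1,874,600 + €187,460 = €2,062,060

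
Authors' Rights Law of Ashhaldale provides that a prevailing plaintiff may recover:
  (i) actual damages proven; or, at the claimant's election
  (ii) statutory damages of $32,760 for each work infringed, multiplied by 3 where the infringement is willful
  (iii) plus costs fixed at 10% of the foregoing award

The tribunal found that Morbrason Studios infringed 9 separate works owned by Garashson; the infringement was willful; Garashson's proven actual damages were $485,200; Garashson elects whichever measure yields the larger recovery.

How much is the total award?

Statutory damages: 9 × $32,760 = $294,840
Trebled: 3 × $294,840 = $884,520
Greater of actual damages ($485,200) or enhanced statutory damages ($884,520): $884,520
Costs: 10% of $884,520 = $88,452
Award plus costs: $884,520 + $88,452 = $972,972

$972,972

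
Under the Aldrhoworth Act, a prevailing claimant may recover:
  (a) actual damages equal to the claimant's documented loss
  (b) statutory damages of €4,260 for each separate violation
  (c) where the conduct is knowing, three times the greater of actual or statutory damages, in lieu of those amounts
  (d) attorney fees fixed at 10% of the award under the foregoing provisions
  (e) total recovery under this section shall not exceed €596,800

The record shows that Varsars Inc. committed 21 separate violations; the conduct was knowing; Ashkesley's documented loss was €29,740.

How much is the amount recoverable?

€295,218

Statutory damages: 21 × €4,260 = €89,460
Greater of actual damages (€29,740) or statutory damages (€89,460): €89,460
Trebled: 3 × €89,460 = €268,380
Attorney fees: 10% of €268,380 = €26,838
Total before cap: €268,380 + €26,838 = €295,218
Cap at €596,800: €295,218 is within the cap, no reduction.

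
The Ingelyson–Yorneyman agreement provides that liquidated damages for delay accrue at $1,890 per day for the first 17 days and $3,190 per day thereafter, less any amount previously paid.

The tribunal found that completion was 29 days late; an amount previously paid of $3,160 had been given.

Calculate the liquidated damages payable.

$67,250

First 17 days: 17 × $1,890 = $32,130
Remaining days: (29 − 17) × $3,190 = $38,280
Accrued per-day damages: $32,130 + $38,280 = $70,410
Less amount previously paid: $70,410 − $3,160 = $67,250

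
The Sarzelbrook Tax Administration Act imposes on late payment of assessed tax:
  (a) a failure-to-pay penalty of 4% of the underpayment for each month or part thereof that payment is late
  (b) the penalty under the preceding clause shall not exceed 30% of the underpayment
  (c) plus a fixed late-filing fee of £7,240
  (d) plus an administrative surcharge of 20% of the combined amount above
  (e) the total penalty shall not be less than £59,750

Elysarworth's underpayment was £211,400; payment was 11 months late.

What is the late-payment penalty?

£84,792

Accrued rate: 4% × 11 = 44%, capped at 30% → 30%
Failure-to-pay penalty: 30% of £211,400 = £63,420
Penalty before surcharge: £63,420 + £7,240 = £70,660
Administrative surcharge: 20% of £70,660 = £14,132
Total penalty: £70,660 + £14,132 = £84,792
Minimum £59,750: £84,792 meets the minimum, no increase.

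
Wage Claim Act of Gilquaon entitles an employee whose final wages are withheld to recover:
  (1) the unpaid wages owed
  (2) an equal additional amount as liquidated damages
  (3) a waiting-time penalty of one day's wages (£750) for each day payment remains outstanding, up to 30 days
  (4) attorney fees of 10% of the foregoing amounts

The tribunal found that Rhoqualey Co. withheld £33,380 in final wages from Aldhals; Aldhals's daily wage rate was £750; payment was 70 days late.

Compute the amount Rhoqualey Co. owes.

£98,186

Liquidated damages (equal amount): £33,380
Penalty days: min(70, 30) = 30
Waiting-time penalty: 30 × £750 = £22,500
Subtotal: £33,380 + £33,380 + £22,500 = £89,260
Attorney fees: 10% of £89,260 = £8,926
Total award: £89,260 + £8,926 = £98,186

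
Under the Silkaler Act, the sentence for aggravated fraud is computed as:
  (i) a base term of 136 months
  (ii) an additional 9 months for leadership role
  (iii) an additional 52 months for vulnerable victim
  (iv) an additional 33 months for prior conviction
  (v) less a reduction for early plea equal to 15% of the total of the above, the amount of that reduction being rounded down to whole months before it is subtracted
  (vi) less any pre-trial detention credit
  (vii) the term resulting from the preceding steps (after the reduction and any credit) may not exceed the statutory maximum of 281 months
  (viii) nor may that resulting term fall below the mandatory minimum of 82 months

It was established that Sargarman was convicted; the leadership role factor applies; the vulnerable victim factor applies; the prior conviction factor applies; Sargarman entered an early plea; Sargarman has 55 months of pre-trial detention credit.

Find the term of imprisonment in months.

Leadership role enhancement: +9 months
Vulnerable victim enhancement: +52 months
Prior conviction enhancement: +33 months
Adjusted term: 136 months + 9 months + 52 months + 33 months = 230 months
Early plea reduction: 15% of 230 months = 34 months (rounded down)
After reduction: 230 − 34 = 196 months
Less pre-trial detention credit: 196 months − 55 months = 141 months
Cap at 281 months: 141 months is within the cap, no reduction.
Minimum 82 months: 141 months meets the minimum, no increase.

141 months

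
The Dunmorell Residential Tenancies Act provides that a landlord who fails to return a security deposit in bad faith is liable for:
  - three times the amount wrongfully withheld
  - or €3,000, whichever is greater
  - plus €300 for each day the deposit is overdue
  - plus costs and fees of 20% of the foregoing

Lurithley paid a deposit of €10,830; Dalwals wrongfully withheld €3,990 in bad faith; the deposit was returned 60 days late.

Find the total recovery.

€35,964

Trebled: 3 × €3,990 = €11,970
Minimum €3,000: €11,970 meets the minimum, no increase.
Late-return penalty: 60 × €300 = €18,000
Damages plus late penalty: €11,970 + €18,000 = €29,970
Costs and fees: 20% of €29,970 = €5,994
Total recovery: €29,970 + €5,994 = €35,964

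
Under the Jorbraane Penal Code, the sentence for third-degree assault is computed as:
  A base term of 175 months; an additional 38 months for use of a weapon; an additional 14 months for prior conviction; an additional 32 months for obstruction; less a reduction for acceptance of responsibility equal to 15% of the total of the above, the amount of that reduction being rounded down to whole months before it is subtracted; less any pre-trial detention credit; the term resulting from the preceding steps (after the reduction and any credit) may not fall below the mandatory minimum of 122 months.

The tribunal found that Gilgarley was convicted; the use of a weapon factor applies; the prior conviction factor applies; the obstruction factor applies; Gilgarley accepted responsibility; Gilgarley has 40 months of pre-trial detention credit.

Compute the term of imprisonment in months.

Sentence: 181 months

Use of a weapon enhancement: +38 months
Prior conviction enhancement: +14 months
Obstruction enhancement: +32 months
Adjusted term: 175 months + 38 months + 14 months + 32 months = 259 months
Acceptance of responsibility reduction: 15% of 259 months = 38 months (rounded down)
After reduction: 259 − 38 = 221 months
Less pre-trial detention credit: 221 months − 40 months = 181 months
Minimum 122 months: 181 months meets the minimum, no increase.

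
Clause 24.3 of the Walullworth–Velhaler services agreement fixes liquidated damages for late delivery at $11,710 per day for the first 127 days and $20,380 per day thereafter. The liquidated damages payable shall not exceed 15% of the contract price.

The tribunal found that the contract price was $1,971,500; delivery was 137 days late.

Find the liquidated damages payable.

First 127 days: 127 × $11,710 = $1,487,170
Remaining days: (137 − 127) × $20,380 = $203,800
Accrued per-day damages: $1,487,170 + $203,800 = $1,690,970
Cap: 15% of $1,971,500 = $295,725
Cap at $295,725: $1,690,970 exceeds the cap → $295,725

$295,725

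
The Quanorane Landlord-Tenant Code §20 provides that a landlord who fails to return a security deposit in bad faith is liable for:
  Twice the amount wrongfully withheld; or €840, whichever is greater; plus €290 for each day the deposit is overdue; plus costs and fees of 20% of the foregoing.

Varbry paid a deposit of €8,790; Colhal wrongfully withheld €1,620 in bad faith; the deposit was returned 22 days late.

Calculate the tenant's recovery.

€11,544

Doubled: 2 × €1,620 = €3,240
Minimum €840: €3,240 meets the minimum, no increase.
Late-return penalty: 22 × €290 = €6,380
Damages plus late penalty: €3,240 + €6,380 = €9,620
Costs and fees: 20% of €9,620 = €1,924
Total recovery: €9,620 + €1,924 = €11,544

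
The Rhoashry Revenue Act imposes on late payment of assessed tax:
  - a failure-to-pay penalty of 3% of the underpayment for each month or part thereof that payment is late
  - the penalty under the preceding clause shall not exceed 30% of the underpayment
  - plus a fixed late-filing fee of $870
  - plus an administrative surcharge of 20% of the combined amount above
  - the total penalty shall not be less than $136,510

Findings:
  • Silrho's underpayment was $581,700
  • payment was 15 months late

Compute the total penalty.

$210,456

Accrued rate: 3% × 15 = 45%, capped at 30% → 30%
Failure-to-pay penalty: 30% of $581,700 = $174,510
Penalty before surcharge: $174,510 + $870 = $175,380
Administrative surcharge: 20% of $175,380 = $35,076
Total penalty: $175,380 + $35,076 = $210,456
Minimum $136,510: $210,456 meets the minimum, no increase.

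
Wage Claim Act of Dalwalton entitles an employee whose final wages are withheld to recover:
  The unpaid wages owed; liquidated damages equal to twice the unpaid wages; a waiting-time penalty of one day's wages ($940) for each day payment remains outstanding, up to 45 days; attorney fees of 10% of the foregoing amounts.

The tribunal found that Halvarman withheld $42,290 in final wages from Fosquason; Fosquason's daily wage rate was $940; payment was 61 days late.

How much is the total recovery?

Doubled: 2 × $42,290 = $84,580
Penalty days: min(61, 45) = 45
Waiting-time penalty: 45 × $940 = $42,300
Subtotal: $42,290 + $84,580 + $42,300 = $169,170
Attorney fees: 10% of $169,170 = $16,917
Total award: $169,170 + $16,917 = $186,087

$186,087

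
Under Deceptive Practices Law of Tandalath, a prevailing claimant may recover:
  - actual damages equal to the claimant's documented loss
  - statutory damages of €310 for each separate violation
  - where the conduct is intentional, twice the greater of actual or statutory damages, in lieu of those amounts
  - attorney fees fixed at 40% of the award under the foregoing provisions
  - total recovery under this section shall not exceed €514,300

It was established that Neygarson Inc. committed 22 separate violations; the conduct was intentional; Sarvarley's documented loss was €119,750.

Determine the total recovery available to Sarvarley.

Statutory damages: 22 × €310 = €6,820
Greater of actual damages (€119,750) or statutory damages (€6,820): €119,750
Doubled: 2 × €119,750 = €239,500
Attorney fees: 40% of €239,500 = €95,800
Total before cap: €239,500 + €95,800 = €335,300
Cap at €514,300: €335,300 is within the cap, no reduction.

Total recovery: €335,300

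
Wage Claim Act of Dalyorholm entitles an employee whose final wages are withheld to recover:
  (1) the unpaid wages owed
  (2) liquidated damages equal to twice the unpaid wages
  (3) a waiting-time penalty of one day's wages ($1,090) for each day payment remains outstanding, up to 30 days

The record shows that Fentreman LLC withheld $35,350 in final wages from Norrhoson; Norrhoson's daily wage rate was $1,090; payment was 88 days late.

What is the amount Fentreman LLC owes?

$138,750

Doubled: 2 × $35,350 = $70,700
Penalty days: min(88, 30) = 30
Waiting-time penalty: 30 × $1,090 = $32,700
Total award: $35,350 + $70,700 + $32,700 = $138,750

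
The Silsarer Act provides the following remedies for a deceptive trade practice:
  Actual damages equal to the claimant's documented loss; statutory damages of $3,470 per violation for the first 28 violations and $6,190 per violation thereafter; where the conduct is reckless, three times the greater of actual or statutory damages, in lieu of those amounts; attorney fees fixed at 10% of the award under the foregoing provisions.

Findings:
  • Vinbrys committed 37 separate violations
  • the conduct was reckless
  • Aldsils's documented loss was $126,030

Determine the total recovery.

$504,471

First 28 violations: 28 × $3,470 = $97,160
Remaining violations: (37 − 28) × $6,190 = $55,710
Statutory damages: $97,160 + $55,710 = $152,870
Greater of actual damages ($126,030) or statutory damages ($152,870): $152,870
Trebled: 3 × $152,870 = $458,610
Attorney fees: 10% of $458,610 = $45,861
Total recovery: $458,610 + $45,861 = $504,471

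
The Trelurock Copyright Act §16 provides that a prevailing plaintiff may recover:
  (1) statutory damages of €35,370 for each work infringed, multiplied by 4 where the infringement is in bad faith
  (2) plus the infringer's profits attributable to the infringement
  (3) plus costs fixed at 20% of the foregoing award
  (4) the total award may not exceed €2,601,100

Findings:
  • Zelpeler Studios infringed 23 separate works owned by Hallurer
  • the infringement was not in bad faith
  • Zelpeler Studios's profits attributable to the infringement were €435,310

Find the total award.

Statutory damages: 23 × €35,370 = €813,510
Infringement not in bad faith: no ×4 enhancement.
Combined award: €813,510 + €435,310 = €1,248,820
Costs: 20% of €1,248,820 = €249,764
Award plus costs: €1,248,820 + €249,764 = €1,498,584
Cap at €2,601,100: €1,498,584 is within the cap, no reduction.

€1,498,584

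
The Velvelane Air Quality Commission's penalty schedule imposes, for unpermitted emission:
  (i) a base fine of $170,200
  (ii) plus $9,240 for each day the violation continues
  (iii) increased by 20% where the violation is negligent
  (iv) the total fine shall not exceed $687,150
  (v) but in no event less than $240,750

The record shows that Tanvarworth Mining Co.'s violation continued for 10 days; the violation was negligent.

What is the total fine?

$315,120

Per-day component: 10 × $9,240 = $92,400
Base plus per-day: $170,200 + $92,400 = $262,600
Enhancement: 20% of $262,600 = $52,520
Enhanced fine: $262,600 + $52,520 = $315,120
Cap at $687,150: $315,120 is within the cap, no reduction.
Minimum $240,750: $315,120 meets the minimum, no increase.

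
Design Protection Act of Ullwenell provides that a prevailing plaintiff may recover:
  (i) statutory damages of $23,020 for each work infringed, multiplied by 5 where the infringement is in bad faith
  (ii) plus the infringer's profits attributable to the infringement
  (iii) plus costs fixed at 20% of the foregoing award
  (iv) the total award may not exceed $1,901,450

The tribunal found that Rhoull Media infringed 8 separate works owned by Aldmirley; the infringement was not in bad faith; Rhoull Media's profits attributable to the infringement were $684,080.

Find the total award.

$1,041,888

Statutory damages: 8 × $23,020 = $184,160
Infringement not in bad faith: no ×5 enhancement.
Combined award: $184,160 + $684,080 = $868,240
Costs: 20% of $868,240 = $173,648
Award plus costs: $868,240 + $173,648 = $1,041,888
Cap at $1,901,450: $1,041,888 is within the cap, no reduction.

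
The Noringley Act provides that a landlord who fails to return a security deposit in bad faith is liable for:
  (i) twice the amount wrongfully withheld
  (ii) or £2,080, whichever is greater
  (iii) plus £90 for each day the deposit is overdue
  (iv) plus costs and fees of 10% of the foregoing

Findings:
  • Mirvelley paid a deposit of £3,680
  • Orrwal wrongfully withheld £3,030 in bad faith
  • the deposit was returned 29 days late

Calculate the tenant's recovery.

£9,537

Doubled: 2 × £3,030 = £6,060
Minimum £2,080: £6,060 meets the minimum, no increase.
Late-return penalty: 29 × £90 = £2,610
Damages plus late penalty: £6,060 + £2,610 = £8,670
Costs and fees: 10% of £8,670 = £867
Total recovery: £8,670 + £867 = £9,537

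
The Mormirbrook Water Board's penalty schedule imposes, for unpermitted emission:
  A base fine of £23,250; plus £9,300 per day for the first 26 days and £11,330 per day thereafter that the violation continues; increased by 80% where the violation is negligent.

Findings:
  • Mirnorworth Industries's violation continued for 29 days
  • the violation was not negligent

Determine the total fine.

First 26 days: 26 × £9,300 = £241,800
Remaining days: (29 − 26) × £11,330 = £33,990
Per-day component: £241,800 + £33,990 = £275,790
Base plus per-day: £23,250 + £275,790 = £299,040
The violation was not negligent: no 80% increase.

£299,040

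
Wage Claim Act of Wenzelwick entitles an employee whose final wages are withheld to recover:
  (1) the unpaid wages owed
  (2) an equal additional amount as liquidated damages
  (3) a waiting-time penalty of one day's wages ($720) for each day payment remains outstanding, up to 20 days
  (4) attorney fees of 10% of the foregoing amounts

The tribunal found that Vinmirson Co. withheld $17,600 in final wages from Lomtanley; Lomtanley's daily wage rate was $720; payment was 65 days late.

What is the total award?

$54,560

Liquidated damages (equal amount): $17,600
Penalty days: min(65, 20) = 20
Waiting-time penalty: 20 × $720 = $14,400
Subtotal: $17,600 + $17,600 + $14,400 = $49,600
Attorney fees: 10% of $49,600 = $4,960
Total award: $49,600 + $4,960 = $54,560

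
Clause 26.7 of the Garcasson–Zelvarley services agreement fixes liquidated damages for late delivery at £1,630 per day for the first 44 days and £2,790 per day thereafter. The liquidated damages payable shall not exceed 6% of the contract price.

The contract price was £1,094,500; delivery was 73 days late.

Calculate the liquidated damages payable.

First 44 days: 44 × £1,630 = £71,720
Remaining days: (73 − 44) × £2,790 = £80,910
Accrued per-day damages: £71,720 + £80,910 = £152,630
Cap: 6% of £1,094,500 = £65,670
Cap at £65,670: £152,630 exceeds the cap → £65,670

£65,670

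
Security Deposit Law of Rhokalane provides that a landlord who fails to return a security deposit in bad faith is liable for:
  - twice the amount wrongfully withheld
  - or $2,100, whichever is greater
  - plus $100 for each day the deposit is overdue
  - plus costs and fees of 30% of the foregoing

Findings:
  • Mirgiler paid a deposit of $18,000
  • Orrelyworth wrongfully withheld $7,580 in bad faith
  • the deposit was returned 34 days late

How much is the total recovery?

Doubled: 2 × $7,580 = $15,160
Minimum $2,100: $15,160 meets the minimum, no increase.
Late-return penalty: 34 × $100 = $3,400
Damages plus late penalty: $15,160 + $3,400 = $18,560
Costs and fees: 30% of $18,560 = $5,568
Total recovery: $18,560 + $5,568 = $24,128

$24,128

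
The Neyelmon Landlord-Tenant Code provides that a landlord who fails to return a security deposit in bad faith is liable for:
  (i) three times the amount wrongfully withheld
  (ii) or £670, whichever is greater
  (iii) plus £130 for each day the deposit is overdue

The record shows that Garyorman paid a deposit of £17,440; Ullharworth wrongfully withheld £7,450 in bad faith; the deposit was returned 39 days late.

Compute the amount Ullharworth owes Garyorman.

Trebled: 3 × £7,450 = £22,350
Minimum £670: £22,350 meets the minimum, no increase.
Late-return penalty: 39 × £130 = £5,070
Damages plus late penalty: £22,350 + £5,070 = £27,420

£27,420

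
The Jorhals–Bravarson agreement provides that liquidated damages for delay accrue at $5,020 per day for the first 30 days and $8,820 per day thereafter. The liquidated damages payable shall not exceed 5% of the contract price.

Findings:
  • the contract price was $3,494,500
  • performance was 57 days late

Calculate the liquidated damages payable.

First 30 days: 30 × $5,020 = $150,600
Remaining days: (57 − 30) × $8,820 = $238,140
Accrued per-day damages: $150,600 + $238,140 = $388,740
Cap: 5% of $3,494,500 = $174,725
Cap at $174,725: $388,740 exceeds the cap → $174,725

Liquidated damages: $174,725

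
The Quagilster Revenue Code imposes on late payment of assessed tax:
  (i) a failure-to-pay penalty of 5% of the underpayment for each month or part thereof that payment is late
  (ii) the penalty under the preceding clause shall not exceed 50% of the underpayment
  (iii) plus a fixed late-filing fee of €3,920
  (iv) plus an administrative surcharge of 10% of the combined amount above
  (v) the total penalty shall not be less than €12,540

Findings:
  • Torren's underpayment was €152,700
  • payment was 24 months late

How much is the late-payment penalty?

Penalty: €88,297

Accrued rate: 5% × 24 = 120%, capped at 50% → 50%
Failure-to-pay penalty: 50% of €152,700 = €76,350
Penalty before surcharge: €76,350 + €3,920 = €80,270
Administrative surcharge: 10% of €80,270 = €8,027
Total penalty: €80,270 + €8,027 = €88,297
Minimum €12,540: €88,297 meets the minimum, no increase.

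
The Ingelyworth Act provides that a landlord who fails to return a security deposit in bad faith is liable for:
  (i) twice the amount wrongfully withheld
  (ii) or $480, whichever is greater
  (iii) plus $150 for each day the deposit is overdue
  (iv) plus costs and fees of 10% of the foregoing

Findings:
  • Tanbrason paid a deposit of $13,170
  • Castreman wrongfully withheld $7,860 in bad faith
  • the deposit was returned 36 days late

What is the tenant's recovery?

Recovery: $23,232

Doubled: 2 × $7,860 = $15,720
Minimum $480: $15,720 meets the minimum, no increase.
Late-return penalty: 36 × $150 = $5,400
Damages plus late penalty: $15,720 + $5,400 = $21,120
Costs and fees: 10% of $21,120 = $2,112
Total recovery: $21,120 + $2,112 = $23,232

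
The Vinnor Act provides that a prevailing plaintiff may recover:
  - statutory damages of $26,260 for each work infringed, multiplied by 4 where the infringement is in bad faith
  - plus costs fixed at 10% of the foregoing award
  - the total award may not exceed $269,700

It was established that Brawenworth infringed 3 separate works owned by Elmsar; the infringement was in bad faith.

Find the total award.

Statutory damages: 3 × $26,260 = $78,780
Multiplied by 4: 4 × $78,780 = $315,120
Costs: 10% of $315,120 = $31,512
Award plus costs: $315,120 + $31,512 = $346,632
Cap at $269,700: $346,632 exceeds the cap → $269,700

$269,700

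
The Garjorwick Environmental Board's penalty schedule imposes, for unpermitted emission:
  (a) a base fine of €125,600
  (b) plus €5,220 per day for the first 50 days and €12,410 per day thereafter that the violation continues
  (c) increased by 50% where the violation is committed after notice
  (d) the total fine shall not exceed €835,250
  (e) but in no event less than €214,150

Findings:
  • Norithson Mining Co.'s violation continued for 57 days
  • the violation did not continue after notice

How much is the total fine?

€473,470

First 50 days: 50 × €5,220 = €261,000
Remaining days: (57 − 50) × €12,410 = €86,870
Per-day component: €261,000 + €86,870 = €347,870
Base plus per-day: €125,600 + €347,870 = €473,470
The violation did not continue after notice: no 50% increase.
Cap at €835,250: €473,470 is within the cap, no reduction.
Minimum €214,150: €473,470 meets the minimum, no increase.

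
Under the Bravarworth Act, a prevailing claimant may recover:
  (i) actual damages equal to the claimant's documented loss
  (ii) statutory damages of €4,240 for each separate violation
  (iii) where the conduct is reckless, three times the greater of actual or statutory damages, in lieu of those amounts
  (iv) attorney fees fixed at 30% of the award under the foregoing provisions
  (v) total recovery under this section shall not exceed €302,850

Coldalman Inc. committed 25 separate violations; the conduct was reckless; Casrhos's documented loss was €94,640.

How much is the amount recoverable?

€302,850

Statutory damages: 25 × €4,240 = €106,000
Greater of actual damages (€94,640) or statutory damages (€106,000): €106,000
Trebled: 3 × €106,000 = €318,000
Attorney fees: 30% of €318,000 = €95,400
Total before cap: €318,000 + €95,400 = €413,400
Cap at €302,850: €413,400 exceeds the cap → €302,850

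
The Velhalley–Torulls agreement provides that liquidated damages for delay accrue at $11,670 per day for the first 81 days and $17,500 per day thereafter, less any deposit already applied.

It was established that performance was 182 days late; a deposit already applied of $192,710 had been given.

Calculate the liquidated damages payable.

First 81 days: 81 × $11,670 = $945,270
Remaining days: (182 − 81) × $17,500 = $1,767,500
Accrued per-day damages: $945,270 + $1,767,500 = $2,712,770
Less deposit already applied: $2,712,770 − $192,710 = $2,520,060

$2,520,060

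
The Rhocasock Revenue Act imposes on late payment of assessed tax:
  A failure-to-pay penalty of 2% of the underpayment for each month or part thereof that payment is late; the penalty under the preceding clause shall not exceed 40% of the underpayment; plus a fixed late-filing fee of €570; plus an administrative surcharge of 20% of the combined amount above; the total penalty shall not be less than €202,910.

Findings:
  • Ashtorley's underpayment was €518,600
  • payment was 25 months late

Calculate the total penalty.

€249,612

Accrued rate: 2% × 25 = 50%, capped at 40% → 40%
Failure-to-pay penalty: 40% of €518,600 = €207,440
Penalty before surcharge: €207,440 + €570 = €208,010
Administrative surcharge: 20% of €208,010 = €41,602
Total penalty: €208,010 + €41,602 = €249,612
Minimum €202,910: €249,612 meets the minimum, no increase.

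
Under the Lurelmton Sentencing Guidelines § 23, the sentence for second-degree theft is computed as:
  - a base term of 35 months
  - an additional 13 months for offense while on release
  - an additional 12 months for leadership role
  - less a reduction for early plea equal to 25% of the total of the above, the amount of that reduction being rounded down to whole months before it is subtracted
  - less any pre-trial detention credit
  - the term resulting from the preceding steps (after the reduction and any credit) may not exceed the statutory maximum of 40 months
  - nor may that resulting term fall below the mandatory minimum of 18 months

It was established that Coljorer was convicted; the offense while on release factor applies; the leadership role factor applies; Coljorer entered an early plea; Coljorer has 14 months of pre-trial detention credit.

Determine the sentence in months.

Offense while on release enhancement: +13 months
Leadership role enhancement: +12 months
Adjusted term: 35 months + 13 months + 12 months = 60 months
Early plea reduction: 25% of 60 months = 15 months (rounded down)
After reduction: 60 − 15 = 45 months
Less pre-trial detention credit: 45 months − 14 months = 31 months
Cap at 40 months: 31 months is within the cap, no reduction.
Minimum 18 months: 31 months meets the minimum, no increase.

31 months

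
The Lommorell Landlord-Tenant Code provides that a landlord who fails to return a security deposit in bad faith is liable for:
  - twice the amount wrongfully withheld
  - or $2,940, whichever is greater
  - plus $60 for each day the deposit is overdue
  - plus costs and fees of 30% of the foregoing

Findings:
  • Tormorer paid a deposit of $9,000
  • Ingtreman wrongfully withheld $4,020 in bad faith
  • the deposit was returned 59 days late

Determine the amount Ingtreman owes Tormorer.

$15,054

Doubled: 2 × $4,020 = $8,040
Minimum $2,940: $8,040 meets the minimum, no increase.
Late-return penalty: 59 × $60 = $3,540
Damages plus late penalty: $8,040 + $3,540 = $11,580
Costs and fees: 30% of $11,580 = $3,474
Total recovery: $11,580 + $3,474 = $15,054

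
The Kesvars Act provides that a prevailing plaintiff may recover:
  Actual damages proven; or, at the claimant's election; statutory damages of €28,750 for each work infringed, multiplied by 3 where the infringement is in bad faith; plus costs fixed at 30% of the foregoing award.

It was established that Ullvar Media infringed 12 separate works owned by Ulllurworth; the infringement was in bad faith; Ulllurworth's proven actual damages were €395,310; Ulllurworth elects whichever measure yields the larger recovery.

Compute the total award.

Statutory damages: 12 × €28,750 = €345,000
Trebled: 3 × €345,000 = €1,035,000
Greater of actual damages (€395,310) or enhanced statutory damages (€1,035,000): €1,035,000
Costs: 30% of €1,035,000 = €310,500
Award plus costs: €1,035,000 + €310,500 = €1,345,500

€1,345,500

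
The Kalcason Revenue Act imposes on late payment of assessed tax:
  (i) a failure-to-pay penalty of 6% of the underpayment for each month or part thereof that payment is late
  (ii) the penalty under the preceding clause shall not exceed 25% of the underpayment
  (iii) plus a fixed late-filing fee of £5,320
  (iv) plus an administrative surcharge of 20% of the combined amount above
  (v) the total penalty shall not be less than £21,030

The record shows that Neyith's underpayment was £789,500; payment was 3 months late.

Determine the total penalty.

£176,916

Accrued rate: 6% × 3 = 18%, capped at 25% → 18%
Failure-to-pay penalty: 18% of £789,500 = £142,110
Penalty before surcharge: £142,110 + £5,320 = £147,430
Administrative surcharge: 20% of £147,430 = £29,486
Total penalty: £147,430 + £29,486 = £176,916
Minimum £21,030: £176,916 meets the minimum, no increase.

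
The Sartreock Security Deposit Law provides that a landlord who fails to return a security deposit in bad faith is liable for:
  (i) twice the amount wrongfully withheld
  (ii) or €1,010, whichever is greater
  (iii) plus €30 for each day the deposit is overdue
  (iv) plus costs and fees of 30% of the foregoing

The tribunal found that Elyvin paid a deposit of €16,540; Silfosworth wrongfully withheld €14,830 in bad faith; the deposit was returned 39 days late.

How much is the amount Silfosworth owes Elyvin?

Doubled: 2 × €14,830 = €29,660
Minimum €1,010: €29,660 meets the minimum, no increase.
Late-return penalty: 39 × €30 = €1,170
Damages plus late penalty: €29,660 + €1,170 = €30,830
Costs and fees: 30% of €30,830 = €9,249
Total recovery: €30,830 + €9,249 = €40,079

€40,079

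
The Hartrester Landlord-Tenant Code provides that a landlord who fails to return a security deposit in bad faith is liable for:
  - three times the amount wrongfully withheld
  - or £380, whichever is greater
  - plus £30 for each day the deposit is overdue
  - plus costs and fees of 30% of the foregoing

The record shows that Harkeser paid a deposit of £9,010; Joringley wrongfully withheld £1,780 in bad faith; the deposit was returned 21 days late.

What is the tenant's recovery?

£7,761

Trebled: 3 × £1,780 = £5,340
Minimum £380: £5,340 meets the minimum, no increase.
Late-return penalty: 21 × £30 = £630
Damages plus late penalty: £5,340 + £630 = £5,970
Costs and fees: 30% of £5,970 = £1,791
Total recovery: £5,970 + £1,791 = £7,761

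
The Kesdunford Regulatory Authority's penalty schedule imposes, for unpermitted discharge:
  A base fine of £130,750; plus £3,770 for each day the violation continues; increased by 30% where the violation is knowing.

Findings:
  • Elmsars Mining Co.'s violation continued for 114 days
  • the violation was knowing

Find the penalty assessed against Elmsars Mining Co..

Per-day component: 114 × £3,770 = £429,780
Base plus per-day: £130,750 + £429,780 = £560,530
Enhancement: 30% of £560,530 = £168,159
Enhanced fine: £560,530 + £168,159 = £728,689

£728,689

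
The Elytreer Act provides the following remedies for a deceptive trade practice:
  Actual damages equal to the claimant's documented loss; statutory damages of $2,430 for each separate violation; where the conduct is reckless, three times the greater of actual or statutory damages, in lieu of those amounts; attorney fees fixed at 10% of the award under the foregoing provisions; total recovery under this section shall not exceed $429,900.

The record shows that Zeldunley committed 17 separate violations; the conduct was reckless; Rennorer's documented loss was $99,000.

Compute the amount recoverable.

Statutory damages: 17 × $2,430 = $41,310
Greater of actual damages ($99,000) or statutory damages ($41,310): $99,000
Trebled: 3 × $99,000 = $297,000
Attorney fees: 10% of $297,000 = $29,700
Total before cap: $297,000 + $29,700 = $326,700
Cap at $429,900: $326,700 is within the cap, no reduction.

$326,700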